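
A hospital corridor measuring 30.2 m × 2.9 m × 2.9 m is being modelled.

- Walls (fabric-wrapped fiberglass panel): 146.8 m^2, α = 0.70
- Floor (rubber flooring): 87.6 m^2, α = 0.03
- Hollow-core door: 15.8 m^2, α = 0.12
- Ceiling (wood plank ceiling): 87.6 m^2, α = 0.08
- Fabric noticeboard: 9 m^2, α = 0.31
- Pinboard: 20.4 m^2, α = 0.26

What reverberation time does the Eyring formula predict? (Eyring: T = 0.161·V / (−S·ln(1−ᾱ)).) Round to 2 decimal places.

S = Σ Sᵢ = 367.2 m^2.
Σ(Sᵢαᵢ) = 146.8·0.70 + 87.6·0.03 + 15.8·0.12 + 87.6·0.08 + 9·0.31 + 20.4·0.26 = 122.386.
Mean coefficient ᾱ = A/S = 0.3333.
−S·ln(1−ᾱ) = −367.2 × ln(1 − 0.3333) = 148.868.
V = 30.2 × 2.9 × 2.9 = 253.982 m³.
RT60 = 0.161 × 253.982 / 148.868 = 0.27 s.

0.27 sec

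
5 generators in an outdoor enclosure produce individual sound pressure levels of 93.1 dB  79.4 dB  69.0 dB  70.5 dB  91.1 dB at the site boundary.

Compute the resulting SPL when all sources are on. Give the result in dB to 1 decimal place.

Sum in the linear (power) domain: Σ 10^(Lᵢ/10) = 10^(93.1/10) + 10^(79.4/10) + 10^(69.0/10) + 10^(70.5/10) + 10^(91.1/10) = 3.436e+09.
Back to dB: 10·log₁₀ Σ = 95.4 dB.

95.4 dB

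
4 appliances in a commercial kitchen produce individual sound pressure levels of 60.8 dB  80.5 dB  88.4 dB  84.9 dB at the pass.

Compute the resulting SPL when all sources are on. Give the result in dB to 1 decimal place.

90.5 dB

Converting to relative power and adding: 10^(60.8/10) + 10^(80.5/10) + 10^(88.4/10) + 10^(84.9/10) = 1.114e+09.
Back to dB: 10·log₁₀ Σ = 90.5 dB.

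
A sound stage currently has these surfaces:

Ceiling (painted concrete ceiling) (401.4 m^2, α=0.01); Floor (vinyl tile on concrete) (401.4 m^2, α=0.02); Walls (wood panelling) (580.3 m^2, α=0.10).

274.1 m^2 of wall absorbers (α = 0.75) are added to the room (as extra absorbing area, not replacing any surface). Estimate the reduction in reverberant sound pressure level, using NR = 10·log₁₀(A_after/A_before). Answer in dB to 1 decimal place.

Equivalent absorption area: A_before = 401.4·0.01 + 401.4·0.02 + 580.3·0.10 = 70.072 m^2.
Added absorption = 274.1 × 0.75 = 205.575 sabins.
New total A_after = 275.647 sabins.
Reduction = 10 log₁₀(A_after/A_before) = 10 log₁₀(3.9338) = 5.9 dB.

5.9 dB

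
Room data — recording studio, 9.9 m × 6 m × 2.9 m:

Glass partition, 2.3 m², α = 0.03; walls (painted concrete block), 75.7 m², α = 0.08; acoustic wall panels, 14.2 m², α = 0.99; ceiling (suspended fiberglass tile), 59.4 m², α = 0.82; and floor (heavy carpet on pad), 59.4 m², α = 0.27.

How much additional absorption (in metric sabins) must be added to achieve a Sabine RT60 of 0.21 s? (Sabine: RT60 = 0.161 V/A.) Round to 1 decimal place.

Summing Sᵢαᵢ: 0.069 + 6.056 + 14.058 + 48.708 + 16.038 → A₁ = 84.929 sabins.
V = 172.26 m³. Required absorption A₂ = 0.161 × 172.26 / 0.21 = 132.066 sabins.
Additional absorption ΔA = 132.066 − 84.929 = 47.1 sabins.

47.1 sabins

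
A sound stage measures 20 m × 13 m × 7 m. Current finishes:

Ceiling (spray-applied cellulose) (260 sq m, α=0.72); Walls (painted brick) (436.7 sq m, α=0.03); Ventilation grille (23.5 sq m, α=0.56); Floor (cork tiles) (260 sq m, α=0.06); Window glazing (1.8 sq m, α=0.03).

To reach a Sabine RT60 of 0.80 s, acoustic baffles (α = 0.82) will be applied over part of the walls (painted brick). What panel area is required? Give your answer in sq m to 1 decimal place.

173.6

A₁ = Σ Sᵢαᵢ = 260×0.72 + 436.7×0.03 + 23.5×0.56 + 260×0.06 + 1.8×0.03 = 229.115 sabins.
Required A₂ = 0.161·1820/0.80 = 366.275 sabins.
Absorption to add: 366.275 − 229.115 = 137.160 sabins.
Each sq m of panel replacing the walls (painted brick) adds (0.82 − 0.03) = 0.79 sabins.
Panel area = 137.160 / 0.79 = 173.6 sq m.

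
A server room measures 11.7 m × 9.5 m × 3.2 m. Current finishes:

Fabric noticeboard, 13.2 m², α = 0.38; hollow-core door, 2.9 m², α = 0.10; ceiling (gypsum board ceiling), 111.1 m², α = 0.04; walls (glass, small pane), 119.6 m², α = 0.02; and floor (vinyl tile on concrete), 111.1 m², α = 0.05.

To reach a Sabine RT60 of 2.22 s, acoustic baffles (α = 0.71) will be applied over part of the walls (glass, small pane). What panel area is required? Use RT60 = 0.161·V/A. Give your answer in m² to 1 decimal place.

Summing Sᵢαᵢ: 5.016 + 0.290 + 4.444 + 2.392 + 5.555 → A₁ = 17.697 sabins.
V = 355.68 m³. Target absorption A₂ = 0.161 × 355.68 / 2.22 = 25.795 sabins.
ΔA needed = 25.795 − 17.697 = 8.098 sabins.
Net gain per m²: Δα = 0.71 − 0.02 = 0.69.
Panel area = 8.098 / 0.69 = 11.7 m².

11.7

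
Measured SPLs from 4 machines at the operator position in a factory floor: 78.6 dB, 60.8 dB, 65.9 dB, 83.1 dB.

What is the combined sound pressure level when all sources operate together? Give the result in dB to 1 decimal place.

84.5 dB

Σ 10^(Lᵢ/10) = 2.817e+08.
Back to dB: 10·log₁₀ Σ = 84.5 dB.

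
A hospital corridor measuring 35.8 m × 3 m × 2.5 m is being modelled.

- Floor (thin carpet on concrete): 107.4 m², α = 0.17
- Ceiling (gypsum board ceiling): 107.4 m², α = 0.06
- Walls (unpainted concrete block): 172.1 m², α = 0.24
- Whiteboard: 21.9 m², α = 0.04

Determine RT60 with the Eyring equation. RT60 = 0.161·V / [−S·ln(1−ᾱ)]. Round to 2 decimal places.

S = Σ Sᵢ = 408.8 m².
Σ(Sᵢαᵢ) = 107.4·0.17 + 107.4·0.06 + 172.1·0.24 + 21.9·0.04 = 66.882.
Mean coefficient ᾱ = A/S = 0.1636.
Eyring denominator: −S ln(1−ᾱ) = 73.031.
V = 35.8 × 3 × 2.5 = 268.5 m³.
T = 0.161·V/[−S·ln(1−ᾱ)] = 0.161·268.5/73.031 = 0.59 s.

0.59 seconds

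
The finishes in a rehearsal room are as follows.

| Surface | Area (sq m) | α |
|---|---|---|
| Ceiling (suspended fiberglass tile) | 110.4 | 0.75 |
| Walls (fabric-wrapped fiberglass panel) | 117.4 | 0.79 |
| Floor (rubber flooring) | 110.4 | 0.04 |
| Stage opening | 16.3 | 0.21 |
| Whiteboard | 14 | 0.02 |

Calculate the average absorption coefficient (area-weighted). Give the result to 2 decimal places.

Total surface area S = 368.5 sq m.
A = 110.4×0.75 + 117.4×0.79 + 110.4×0.04 + 16.3×0.21 + 14×0.02 = 183.665 sabins.
ᾱ = A/S = 0.50.

0.50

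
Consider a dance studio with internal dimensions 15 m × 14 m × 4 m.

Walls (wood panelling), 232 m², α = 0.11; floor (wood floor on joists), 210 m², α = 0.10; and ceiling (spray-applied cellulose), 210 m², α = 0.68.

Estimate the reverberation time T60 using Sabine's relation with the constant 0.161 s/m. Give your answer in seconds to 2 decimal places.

Summing Sᵢαᵢ: 25.520 + 21.000 + 142.800 → A = 189.320 sabins.
V = 15·14·4 = 840 m³.
RT60 = 0.161 · V / A = 0.161 × 840 / 189.320 = 0.71 s.

0.71 seconds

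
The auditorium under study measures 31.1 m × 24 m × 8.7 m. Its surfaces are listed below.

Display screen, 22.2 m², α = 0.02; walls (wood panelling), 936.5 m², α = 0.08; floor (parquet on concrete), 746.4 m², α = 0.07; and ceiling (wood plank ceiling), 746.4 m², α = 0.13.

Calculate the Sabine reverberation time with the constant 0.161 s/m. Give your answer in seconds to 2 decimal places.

Summing Sᵢαᵢ: 0.444 + 74.920 + 52.248 + 97.032 → A = 224.644 sabins.
Volume V = 31.1 × 24 × 8.7 = 6493.68 m³.
RT60 = 0.161 · V / A = 0.161 × 6493.68 / 224.644 = 4.65 s.

4.65 seconds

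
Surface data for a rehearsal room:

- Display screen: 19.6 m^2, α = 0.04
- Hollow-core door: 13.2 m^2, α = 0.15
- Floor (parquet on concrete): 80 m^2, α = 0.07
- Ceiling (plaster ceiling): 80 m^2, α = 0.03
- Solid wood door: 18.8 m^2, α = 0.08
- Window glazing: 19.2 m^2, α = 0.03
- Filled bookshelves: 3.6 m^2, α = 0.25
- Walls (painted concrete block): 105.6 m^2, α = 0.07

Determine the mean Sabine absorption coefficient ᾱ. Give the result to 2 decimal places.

S = Σ Sᵢ = 19.6 + 13.2 + 80 + 80 + 18.8 + 19.2 + 3.6 + 105.6 = 340.0 m^2.
Σ(Sᵢαᵢ) = 19.6*0.04 + 13.2*0.15 + 80*0.07 + 80*0.03 + 18.8*0.08 + 19.2*0.03 + 3.6*0.25 + 105.6*0.07 = 21.136.
ᾱ = 21.136 / 340.0 = 0.06.

0.06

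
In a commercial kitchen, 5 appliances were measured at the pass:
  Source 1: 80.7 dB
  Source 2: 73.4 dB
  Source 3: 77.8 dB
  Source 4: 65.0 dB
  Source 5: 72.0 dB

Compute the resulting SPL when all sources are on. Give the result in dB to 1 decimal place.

Converting to relative power and adding: 10^(80.7/10) + 10^(73.4/10) + 10^(77.8/10) + 10^(65.0/10) + 10^(72.0/10) = 2.186e+08.
Combined level = 10 log₁₀(2.186e+08) = 83.4 dB.

83.4 dB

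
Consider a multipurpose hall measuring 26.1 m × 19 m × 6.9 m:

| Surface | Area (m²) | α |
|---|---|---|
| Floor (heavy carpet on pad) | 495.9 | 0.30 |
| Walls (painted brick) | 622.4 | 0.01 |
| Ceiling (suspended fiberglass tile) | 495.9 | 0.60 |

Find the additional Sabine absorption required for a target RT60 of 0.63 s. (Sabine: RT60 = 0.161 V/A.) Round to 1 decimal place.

Equivalent absorption area: A₁ = 495.9*0.30 + 622.4*0.01 + 495.9*0.60 = 452.534 m².
For T = 0.63 s, need A₂ = 0.161·V/T = 0.161·3421.71/0.63 = 874.437 sabins.
Additional absorption ΔA = 874.437 − 452.534 = 421.9 sabins.

421.9 sabins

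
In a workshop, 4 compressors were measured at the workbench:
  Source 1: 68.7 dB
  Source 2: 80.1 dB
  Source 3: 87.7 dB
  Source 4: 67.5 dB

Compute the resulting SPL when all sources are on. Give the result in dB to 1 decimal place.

88.5 dB

Σ 10^(Lᵢ/10) = 7.042e+08.
Back to dB: 10·log₁₀ Σ = 88.5 dB.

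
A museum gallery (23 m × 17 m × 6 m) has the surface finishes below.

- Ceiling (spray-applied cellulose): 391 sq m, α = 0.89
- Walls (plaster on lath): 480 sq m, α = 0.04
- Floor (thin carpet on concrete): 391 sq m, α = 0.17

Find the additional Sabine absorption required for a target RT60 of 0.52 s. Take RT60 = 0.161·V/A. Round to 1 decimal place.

Total absorption A₁ = 391·0.89 + 480·0.04 + 391·0.17
  = 347.990 + 19.200 + 66.470 = 433.660 sq m sabins.
Target A₂ = 0.161·2346/0.52 = 726.358 sabins (V = 2346 m³).
Additional absorption ΔA = 726.358 − 433.660 = 292.7 sabins.

292.7 sabins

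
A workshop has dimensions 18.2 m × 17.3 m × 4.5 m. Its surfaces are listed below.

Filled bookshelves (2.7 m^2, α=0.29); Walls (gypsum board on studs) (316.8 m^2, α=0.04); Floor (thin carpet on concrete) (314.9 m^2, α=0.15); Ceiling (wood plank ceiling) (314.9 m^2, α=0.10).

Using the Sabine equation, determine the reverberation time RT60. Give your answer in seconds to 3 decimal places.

2.475 s

Total absorption A = 2.7·0.29 + 316.8·0.04 + 314.9·0.15 + 314.9·0.10
  = 0.783 + 12.672 + 47.235 + 31.490 = 92.180 m^2 sabins.
Room volume: 1416.87 m³.
RT60 = 0.161 · V / A = 0.161 × 1416.87 / 92.180 = 2.475 s.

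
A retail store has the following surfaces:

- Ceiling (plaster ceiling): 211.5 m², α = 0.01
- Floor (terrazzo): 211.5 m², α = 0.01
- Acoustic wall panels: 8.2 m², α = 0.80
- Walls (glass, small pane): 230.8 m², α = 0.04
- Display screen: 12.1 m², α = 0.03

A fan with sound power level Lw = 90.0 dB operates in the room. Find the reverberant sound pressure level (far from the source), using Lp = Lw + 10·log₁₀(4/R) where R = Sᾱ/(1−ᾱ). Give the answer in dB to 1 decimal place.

A = 20.385 sabins; S = 674.1 m².
ᾱ = 0.0302, so room constant R = A/(1−ᾱ) = 21.020 m².
Lp = 90.0 + 10·log₁₀(4/21.020) = 90.0 + (-7.21) = 82.8 dB.

82.8 dB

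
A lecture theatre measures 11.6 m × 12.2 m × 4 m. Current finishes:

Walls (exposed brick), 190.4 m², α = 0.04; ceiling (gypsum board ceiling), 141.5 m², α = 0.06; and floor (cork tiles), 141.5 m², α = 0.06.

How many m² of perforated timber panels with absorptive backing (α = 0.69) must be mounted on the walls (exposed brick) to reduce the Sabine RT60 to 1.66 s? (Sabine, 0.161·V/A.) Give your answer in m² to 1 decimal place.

Total absorption A₁ = 190.4*0.04 + 141.5*0.06 + 141.5*0.06
  = 7.616 + 8.490 + 8.490 = 24.596 m² sabins.
V = 566.08 m³. Target absorption A₂ = 0.161 × 566.08 / 1.66 = 54.903 sabins.
Absorption to add: 54.903 − 24.596 = 30.307 sabins.
Net gain per m²: Δα = 0.69 − 0.04 = 0.65.
Panel area = 30.307 / 0.65 = 46.6 m².

46.6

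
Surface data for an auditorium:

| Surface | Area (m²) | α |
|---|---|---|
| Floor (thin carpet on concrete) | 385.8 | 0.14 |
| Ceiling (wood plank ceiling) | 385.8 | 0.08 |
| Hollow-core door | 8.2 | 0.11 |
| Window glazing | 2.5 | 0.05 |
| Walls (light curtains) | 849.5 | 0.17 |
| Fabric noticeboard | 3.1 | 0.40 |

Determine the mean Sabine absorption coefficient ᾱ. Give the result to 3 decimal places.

0.142

S = Σ Sᵢ = 385.8 + 385.8 + 8.2 + 2.5 + 849.5 + 3.1 = 1634.9 m².
A = 385.8·0.14 + 385.8·0.08 + 8.2·0.11 + 2.5·0.05 + 849.5·0.17 + 3.1·0.40 = 231.558 sabins.
ᾱ = A/S = 0.142.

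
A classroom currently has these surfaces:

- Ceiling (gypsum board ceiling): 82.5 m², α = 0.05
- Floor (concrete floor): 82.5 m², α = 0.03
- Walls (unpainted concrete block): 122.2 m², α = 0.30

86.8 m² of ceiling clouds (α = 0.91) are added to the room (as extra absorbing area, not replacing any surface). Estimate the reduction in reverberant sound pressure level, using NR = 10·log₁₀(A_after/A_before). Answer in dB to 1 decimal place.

Summing Sᵢαᵢ: 4.125 + 2.475 + 36.660 → A_before = 43.260 sabins.
Added absorption = 86.8 × 0.91 = 78.988 sabins.
New total A_after = 122.248 sabins.
NR = 10·log₁₀(122.248/43.260) = 4.5 dB.

4.5 dB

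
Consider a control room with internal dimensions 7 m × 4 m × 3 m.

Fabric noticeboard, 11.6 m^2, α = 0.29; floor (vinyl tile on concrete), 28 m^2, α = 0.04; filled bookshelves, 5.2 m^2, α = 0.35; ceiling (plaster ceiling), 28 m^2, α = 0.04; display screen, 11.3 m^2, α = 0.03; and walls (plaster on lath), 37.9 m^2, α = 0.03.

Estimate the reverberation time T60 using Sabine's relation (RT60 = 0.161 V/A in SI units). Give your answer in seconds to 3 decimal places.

Total absorption A = 11.6*0.29 + 28*0.04 + 5.2*0.35 + 28*0.04 + 11.3*0.03 + 37.9*0.03
  = 3.364 + 1.120 + 1.820 + 1.120 + 0.339 + 1.137 = 8.900 m^2 sabins.
V = 7·4·3 = 84 m³.
RT60 = 0.161 · V / A = 0.161 × 84 / 8.900 = 1.520 s.

1.520 seconds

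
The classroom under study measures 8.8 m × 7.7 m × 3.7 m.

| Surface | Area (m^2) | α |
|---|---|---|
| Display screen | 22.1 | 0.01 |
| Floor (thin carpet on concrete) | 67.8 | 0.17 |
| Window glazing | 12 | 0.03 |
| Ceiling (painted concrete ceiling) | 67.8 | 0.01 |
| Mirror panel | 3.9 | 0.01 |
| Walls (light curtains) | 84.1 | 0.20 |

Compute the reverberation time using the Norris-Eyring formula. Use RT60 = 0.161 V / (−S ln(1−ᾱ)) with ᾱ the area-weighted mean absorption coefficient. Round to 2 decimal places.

1.28 seconds

Total surface area S = 22.1 + 67.8 + 12 + 67.8 + 3.9 + 84.1 = 257.7 m^2.
Σ(Sᵢαᵢ) = 22.1·0.01 + 67.8·0.17 + 12·0.03 + 67.8·0.01 + 3.9·0.01 + 84.1·0.20 = 29.644.
Mean coefficient ᾱ = A/S = 0.1150.
−S·ln(1−ᾱ) = −257.7 × ln(1 − 0.1150) = 31.483.
V = 8.8 × 7.7 × 3.7 = 250.712 m³.
T = 0.161·V/[−S·ln(1−ᾱ)] = 0.161·250.712/31.483 = 1.28 s.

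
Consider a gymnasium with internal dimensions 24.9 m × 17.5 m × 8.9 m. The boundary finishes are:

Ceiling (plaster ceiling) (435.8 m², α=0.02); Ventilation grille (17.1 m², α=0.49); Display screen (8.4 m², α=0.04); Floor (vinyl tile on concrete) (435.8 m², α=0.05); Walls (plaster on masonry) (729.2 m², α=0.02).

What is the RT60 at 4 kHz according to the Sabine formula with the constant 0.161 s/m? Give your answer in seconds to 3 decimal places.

Total absorption A = 435.8×0.02 + 17.1×0.49 + 8.4×0.04 + 435.8×0.05 + 729.2×0.02
  = 8.716 + 8.379 + 0.336 + 21.790 + 14.584 = 53.805 m² sabins.
Volume V = 24.9 × 17.5 × 8.9 = 3878.175 m³.
T = 0.161 V/A = 0.161·3878.175/53.805 = 11.605 s.

11.605 s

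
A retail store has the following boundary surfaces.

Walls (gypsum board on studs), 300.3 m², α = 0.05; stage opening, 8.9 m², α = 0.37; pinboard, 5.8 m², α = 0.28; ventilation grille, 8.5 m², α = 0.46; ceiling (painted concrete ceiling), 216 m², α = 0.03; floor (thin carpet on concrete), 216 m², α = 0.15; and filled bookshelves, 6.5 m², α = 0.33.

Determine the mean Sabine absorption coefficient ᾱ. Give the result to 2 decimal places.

0.09

S = Σ Sᵢ = 300.3 + 8.9 + 5.8 + 8.5 + 216 + 216 + 6.5 = 762.0 m².
A = 300.3·0.05 + 8.9·0.37 + 5.8·0.28 + 8.5·0.46 + 216·0.03 + 216·0.15 + 6.5·0.33 = 64.867 sabins.
ᾱ = 64.867 / 762.0 = 0.09.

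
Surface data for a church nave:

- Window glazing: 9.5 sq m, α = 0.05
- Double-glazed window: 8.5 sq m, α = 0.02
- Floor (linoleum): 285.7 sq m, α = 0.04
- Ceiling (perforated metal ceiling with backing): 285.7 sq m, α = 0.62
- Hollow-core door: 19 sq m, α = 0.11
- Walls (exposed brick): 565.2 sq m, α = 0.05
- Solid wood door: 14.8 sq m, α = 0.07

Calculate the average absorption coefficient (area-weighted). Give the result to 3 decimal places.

S = Σ Sᵢ = 9.5 + 8.5 + 285.7 + 285.7 + 19 + 565.2 + 14.8 = 1188.4 sq m.
A = 9.5*0.05 + 8.5*0.02 + 285.7*0.04 + 285.7*0.62 + 19*0.11 + 565.2*0.05 + 14.8*0.07 = 220.593 sabins.
ᾱ = 220.593 / 1188.4 = 0.186.

0.186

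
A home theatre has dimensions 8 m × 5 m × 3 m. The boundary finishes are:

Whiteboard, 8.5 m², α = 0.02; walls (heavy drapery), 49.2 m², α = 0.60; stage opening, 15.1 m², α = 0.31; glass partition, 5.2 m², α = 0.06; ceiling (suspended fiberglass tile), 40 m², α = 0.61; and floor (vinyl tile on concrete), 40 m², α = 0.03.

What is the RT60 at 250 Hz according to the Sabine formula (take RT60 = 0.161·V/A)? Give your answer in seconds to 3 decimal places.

Equivalent absorption area: A = 8.5·0.02 + 49.2·0.60 + 15.1·0.31 + 5.2·0.06 + 40·0.61 + 40·0.03 = 60.283 m².
V = 8·5·3 = 120 m³.
RT60 = 0.161 · V / A = 0.161 × 120 / 60.283 = 0.320 s.

0.320 s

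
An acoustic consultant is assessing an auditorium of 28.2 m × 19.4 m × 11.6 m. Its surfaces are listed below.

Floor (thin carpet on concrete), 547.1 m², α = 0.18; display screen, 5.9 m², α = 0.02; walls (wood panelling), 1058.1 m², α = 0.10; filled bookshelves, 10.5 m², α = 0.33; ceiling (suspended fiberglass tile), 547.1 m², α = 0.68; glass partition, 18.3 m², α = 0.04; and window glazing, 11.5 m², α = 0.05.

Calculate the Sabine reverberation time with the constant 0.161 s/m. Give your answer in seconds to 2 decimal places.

1.76 sec

A = Σ Sᵢαᵢ = 547.1·0.18 + 5.9·0.02 + 1058.1·0.10 + 10.5·0.33 + 547.1·0.68 + 18.3·0.04 + 11.5·0.05 = 581.206 sabins.
V = 28.2·19.4·11.6 = 6346.128 m³.
Sabine: RT60 = 0.161 × 6346.128 / 581.206 = 1.76 s.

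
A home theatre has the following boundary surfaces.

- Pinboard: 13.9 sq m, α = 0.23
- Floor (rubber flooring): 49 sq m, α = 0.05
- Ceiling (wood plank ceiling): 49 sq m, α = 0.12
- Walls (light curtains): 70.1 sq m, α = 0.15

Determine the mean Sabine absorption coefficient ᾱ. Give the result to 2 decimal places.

0.12

Total surface area S = 182.0 sq m.
Weighted sum Σ Sα = 22.042.
ᾱ = 22.042 / 182.0 = 0.12.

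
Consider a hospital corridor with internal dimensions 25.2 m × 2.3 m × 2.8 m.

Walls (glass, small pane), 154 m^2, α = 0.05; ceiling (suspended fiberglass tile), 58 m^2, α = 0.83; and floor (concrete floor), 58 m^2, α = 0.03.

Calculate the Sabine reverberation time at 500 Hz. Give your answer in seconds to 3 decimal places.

Total absorption A = 154·0.05 + 58·0.83 + 58·0.03
  = 7.700 + 48.140 + 1.740 = 57.580 m^2 sabins.
V = 25.2·2.3·2.8 = 162.288 m³.
T = 0.161 V/A = 0.161·162.288/57.580 = 0.454 s.

0.454 sec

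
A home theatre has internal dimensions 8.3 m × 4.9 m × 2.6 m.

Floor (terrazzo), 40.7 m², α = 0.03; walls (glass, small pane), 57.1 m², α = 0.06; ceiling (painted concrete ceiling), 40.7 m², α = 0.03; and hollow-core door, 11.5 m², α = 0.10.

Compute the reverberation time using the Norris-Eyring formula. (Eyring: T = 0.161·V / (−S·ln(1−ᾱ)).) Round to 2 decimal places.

2.37 seconds

S = Σ Sᵢ = 150.0 m².
Absorption A = 40.7×0.03 + 57.1×0.06 + 40.7×0.03 + 11.5×0.10 = 7.018 sabins.
ᾱ = 7.018 / 150.0 = 0.0468.
−S·ln(1−ᾱ) = −150.0 × ln(1 − 0.0468) = 7.190.
V = 8.3 × 4.9 × 2.6 = 105.742 m³.
T = 0.161·V/[−S·ln(1−ᾱ)] = 0.161·105.742/7.190 = 2.37 s.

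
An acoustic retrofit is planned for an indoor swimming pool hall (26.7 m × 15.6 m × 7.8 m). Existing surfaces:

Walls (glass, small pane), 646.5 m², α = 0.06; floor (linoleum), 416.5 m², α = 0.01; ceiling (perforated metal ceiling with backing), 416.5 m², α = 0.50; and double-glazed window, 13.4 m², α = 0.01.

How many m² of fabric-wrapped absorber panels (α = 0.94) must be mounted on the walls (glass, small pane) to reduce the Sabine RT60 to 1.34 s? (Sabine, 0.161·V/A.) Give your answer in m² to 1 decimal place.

158.0

Equivalent absorption area: A₁ = 646.5·0.06 + 416.5·0.01 + 416.5·0.50 + 13.4·0.01 = 251.339 m².
V = 3248.856 m³. Target absorption A₂ = 0.161 × 3248.856 / 1.34 = 390.348 sabins.
Absorption to add: 390.348 − 251.339 = 139.009 sabins.
Net gain per m²: Δα = 0.94 − 0.06 = 0.88.
Panel area = 139.009 / 0.88 = 158.0 m².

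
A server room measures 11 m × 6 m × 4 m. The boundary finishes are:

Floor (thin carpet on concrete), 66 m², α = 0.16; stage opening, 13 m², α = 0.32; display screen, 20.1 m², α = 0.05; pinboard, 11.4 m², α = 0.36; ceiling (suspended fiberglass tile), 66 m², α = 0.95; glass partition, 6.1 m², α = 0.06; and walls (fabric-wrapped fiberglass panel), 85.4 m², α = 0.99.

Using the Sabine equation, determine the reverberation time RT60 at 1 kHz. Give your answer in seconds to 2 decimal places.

Total absorption A = 66×0.16 + 13×0.32 + 20.1×0.05 + 11.4×0.36 + 66×0.95 + 6.1×0.06 + 85.4×0.99
  = 10.560 + 4.160 + 1.005 + 4.104 + 62.700 + 0.366 + 84.546 = 167.441 m² sabins.
V = 11·6·4 = 264 m³.
RT60 = 0.161 · V / A = 0.161 × 264 / 167.441 = 0.25 s.

0.25 s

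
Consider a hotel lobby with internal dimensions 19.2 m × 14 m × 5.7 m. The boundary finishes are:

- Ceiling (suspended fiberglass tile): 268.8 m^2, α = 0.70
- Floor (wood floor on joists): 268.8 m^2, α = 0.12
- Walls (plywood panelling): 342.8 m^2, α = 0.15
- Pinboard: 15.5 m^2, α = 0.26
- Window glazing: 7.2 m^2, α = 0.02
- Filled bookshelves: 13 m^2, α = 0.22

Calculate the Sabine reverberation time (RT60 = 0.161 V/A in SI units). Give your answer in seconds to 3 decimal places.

0.885 seconds

Total absorption A = 268.8×0.70 + 268.8×0.12 + 342.8×0.15 + 15.5×0.26 + 7.2×0.02 + 13×0.22
  = 188.160 + 32.256 + 51.420 + 4.030 + 0.144 + 2.860 = 278.870 m^2 sabins.
Volume V = 19.2 × 14 × 5.7 = 1532.16 m³.
RT60 = 0.161 · V / A = 0.161 × 1532.16 / 278.870 = 0.885 s.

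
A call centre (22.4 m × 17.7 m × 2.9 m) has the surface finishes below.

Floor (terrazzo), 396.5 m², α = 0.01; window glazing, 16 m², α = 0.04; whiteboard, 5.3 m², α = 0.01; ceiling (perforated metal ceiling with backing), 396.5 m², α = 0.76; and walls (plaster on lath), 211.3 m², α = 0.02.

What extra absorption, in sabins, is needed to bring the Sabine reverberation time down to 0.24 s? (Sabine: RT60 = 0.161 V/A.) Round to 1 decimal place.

Summing Sᵢαᵢ: 3.965 + 0.640 + 0.053 + 301.340 + 4.226 → A₁ = 310.224 sabins.
For T = 0.24 s, need A₂ = 0.161·V/T = 0.161·1149.792/0.24 = 771.319 sabins.
Shortfall: 771.319 − 310.224 = 461.1 sabins.

461.1 sabins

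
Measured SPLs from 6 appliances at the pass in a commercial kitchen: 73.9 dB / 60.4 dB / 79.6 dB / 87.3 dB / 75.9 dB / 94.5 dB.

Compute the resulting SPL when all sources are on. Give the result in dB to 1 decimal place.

95.5 dB

Converting to relative power and adding: 10^(73.9/10) + 10^(60.4/10) + 10^(79.6/10) + 10^(87.3/10) + 10^(75.9/10) + 10^(94.5/10) = 3.511e+09.
Combined level = 10 log₁₀(3.511e+09) = 95.5 dB.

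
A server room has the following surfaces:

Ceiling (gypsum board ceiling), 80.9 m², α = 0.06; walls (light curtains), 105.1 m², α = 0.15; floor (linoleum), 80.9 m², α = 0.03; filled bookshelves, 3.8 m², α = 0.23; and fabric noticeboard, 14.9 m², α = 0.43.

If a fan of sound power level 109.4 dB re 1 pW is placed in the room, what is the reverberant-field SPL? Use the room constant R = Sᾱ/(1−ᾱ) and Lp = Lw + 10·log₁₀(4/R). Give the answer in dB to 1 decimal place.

Σ(Sᵢαᵢ) = 80.9×0.06 + 105.1×0.15 + 80.9×0.03 + 3.8×0.23 + 14.9×0.43 = 30.327; total area S = 285.6 m².
ᾱ = 30.327/285.6 = 0.1062; R = Sᾱ/(1−ᾱ) = 30.327/(1−0.1062) = 33.930 m².
Lp = Lw + 10 log₁₀(4/R) = 109.4 -9.29 = 100.1 dB.

100.1 dB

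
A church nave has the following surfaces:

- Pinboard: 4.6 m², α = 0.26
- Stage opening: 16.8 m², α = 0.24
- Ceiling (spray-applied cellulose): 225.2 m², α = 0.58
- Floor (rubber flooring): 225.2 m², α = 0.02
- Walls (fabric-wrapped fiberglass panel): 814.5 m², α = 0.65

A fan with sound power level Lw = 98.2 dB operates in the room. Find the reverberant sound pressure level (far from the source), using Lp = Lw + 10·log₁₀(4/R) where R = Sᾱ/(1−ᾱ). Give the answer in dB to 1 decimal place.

72.8 dB

Σ(Sᵢαᵢ) = 4.6·0.26 + 16.8·0.24 + 225.2·0.58 + 225.2·0.02 + 814.5·0.65 = 669.773; total area S = 1286.3 m².
ᾱ = 669.773/1286.3 = 0.5207; R = Sᾱ/(1−ᾱ) = 669.773/(1−0.5207) = 1397.398 m².
Lp = Lw + 10 log₁₀(4/R) = 98.2 -25.43 = 72.8 dB.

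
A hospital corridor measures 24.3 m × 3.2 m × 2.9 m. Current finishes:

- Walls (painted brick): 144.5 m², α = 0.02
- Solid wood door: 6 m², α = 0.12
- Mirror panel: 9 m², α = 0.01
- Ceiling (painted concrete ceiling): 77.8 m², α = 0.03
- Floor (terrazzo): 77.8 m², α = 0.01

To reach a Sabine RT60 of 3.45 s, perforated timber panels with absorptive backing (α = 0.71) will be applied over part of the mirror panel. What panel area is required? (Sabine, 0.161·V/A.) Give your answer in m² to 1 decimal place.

Equivalent absorption area: A₁ = 144.5·0.02 + 6·0.12 + 9·0.01 + 77.8·0.03 + 77.8·0.01 = 6.812 m².
Required A₂ = 0.161·225.504/3.45 = 10.524 sabins.
ΔA needed = 10.524 − 6.812 = 3.712 sabins.
Each m² of panel replacing the mirror panel adds (0.71 − 0.01) = 0.70 sabins.
Area = ΔA/Δα = 3.712/0.70 = 5.3 m².

5.3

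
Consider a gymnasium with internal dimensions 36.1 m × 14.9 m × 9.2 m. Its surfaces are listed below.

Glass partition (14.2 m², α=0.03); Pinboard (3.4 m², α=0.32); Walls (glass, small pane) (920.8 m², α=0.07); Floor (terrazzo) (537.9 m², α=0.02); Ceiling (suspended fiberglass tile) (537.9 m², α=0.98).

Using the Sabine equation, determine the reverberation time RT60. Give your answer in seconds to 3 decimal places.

Summing Sᵢαᵢ: 0.426 + 1.088 + 64.456 + 10.758 + 527.142 → A = 603.870 sabins.
Volume V = 36.1 × 14.9 × 9.2 = 4948.588 m³.
RT60 = 0.161 · V / A = 0.161 × 4948.588 / 603.870 = 1.319 s.

1.319 seconds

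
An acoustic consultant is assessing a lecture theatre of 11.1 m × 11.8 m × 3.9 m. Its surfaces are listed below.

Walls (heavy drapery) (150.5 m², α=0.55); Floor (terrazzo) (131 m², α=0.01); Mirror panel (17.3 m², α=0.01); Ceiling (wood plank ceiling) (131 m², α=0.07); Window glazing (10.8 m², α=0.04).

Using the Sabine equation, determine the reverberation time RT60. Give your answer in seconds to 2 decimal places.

0.88 sec

Summing Sᵢαᵢ: 82.775 + 1.310 + 0.173 + 9.170 + 0.432 → A = 93.860 sabins.
Room volume: 510.822 m³.
RT60 = 0.161 · V / A = 0.161 × 510.822 / 93.860 = 0.88 s.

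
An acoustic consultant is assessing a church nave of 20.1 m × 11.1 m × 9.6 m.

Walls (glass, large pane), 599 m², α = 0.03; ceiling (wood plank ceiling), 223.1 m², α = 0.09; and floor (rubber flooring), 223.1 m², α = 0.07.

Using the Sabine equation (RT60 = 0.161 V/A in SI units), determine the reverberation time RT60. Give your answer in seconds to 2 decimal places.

6.43 sec

A = Σ Sᵢαᵢ = 599*0.03 + 223.1*0.09 + 223.1*0.07 = 53.666 sabins.
Room volume: 2141.856 m³.
T = 0.161 V/A = 0.161·2141.856/53.666 = 6.43 s.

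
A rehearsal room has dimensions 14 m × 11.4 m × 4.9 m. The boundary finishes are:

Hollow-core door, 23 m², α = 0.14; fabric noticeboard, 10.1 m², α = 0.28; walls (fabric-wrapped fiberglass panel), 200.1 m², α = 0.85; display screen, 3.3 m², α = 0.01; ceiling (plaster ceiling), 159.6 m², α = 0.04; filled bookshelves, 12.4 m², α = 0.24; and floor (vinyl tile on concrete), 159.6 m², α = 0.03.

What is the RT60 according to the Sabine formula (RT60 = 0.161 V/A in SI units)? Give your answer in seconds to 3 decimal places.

0.662 s

Summing Sᵢαᵢ: 3.220 + 2.828 + 170.085 + 0.033 + 6.384 + 2.976 + 4.788 → A = 190.314 sabins.
Volume V = 14 × 11.4 × 4.9 = 782.04 m³.
Sabine: RT60 = 0.161 × 782.04 / 190.314 = 0.662 s.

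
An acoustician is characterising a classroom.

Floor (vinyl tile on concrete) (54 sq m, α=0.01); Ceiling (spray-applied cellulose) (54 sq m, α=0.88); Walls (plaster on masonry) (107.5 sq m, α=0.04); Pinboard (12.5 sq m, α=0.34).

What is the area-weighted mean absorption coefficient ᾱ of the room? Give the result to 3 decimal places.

0.248

Total surface area S = 228.0 sq m.
A = 54*0.01 + 54*0.88 + 107.5*0.04 + 12.5*0.34 = 56.610 sabins.
ᾱ = A/S = 0.248.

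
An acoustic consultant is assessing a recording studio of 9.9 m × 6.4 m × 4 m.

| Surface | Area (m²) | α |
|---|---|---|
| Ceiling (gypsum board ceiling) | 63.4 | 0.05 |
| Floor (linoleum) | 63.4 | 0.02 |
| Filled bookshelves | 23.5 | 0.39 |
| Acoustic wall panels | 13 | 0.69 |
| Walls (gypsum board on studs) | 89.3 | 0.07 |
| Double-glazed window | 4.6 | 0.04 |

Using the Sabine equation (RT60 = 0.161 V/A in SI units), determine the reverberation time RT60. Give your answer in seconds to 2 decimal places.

Summing Sᵢαᵢ: 3.170 + 1.268 + 9.165 + 8.970 + 6.251 + 0.184 → A = 29.008 sabins.
Volume V = 9.9 × 6.4 × 4 = 253.44 m³.
T = 0.161 V/A = 0.161·253.44/29.008 = 1.41 s.

1.41 sec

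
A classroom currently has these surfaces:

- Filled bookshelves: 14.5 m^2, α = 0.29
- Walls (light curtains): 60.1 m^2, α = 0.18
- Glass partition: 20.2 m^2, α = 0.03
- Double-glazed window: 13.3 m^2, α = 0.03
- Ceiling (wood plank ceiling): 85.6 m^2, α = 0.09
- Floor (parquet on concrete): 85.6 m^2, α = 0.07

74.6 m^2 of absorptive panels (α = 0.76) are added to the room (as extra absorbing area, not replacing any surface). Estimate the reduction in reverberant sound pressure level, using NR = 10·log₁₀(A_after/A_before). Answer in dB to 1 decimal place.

A_before = Σ Sᵢαᵢ = 14.5×0.29 + 60.1×0.18 + 20.2×0.03 + 13.3×0.03 + 85.6×0.09 + 85.6×0.07 = 29.724 sabins.
Treatment contributes 74.6·0.76 = 56.696 sabins.
New total A_after = 86.420 sabins.
Reduction = 10 log₁₀(A_after/A_before) = 10 log₁₀(2.9074) = 4.6 dB.

4.6 dB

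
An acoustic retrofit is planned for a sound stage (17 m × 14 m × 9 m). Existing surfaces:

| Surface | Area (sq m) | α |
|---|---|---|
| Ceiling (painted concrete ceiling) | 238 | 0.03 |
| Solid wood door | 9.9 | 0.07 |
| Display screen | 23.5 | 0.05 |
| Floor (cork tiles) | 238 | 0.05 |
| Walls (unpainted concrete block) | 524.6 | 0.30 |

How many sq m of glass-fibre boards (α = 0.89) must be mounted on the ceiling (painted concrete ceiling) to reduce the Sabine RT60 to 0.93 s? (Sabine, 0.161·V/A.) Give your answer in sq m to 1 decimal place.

223.9

Equivalent absorption area: A₁ = 238*0.03 + 9.9*0.07 + 23.5*0.05 + 238*0.05 + 524.6*0.30 = 178.288 sq m.
V = 2142 m³. Target absorption A₂ = 0.161 × 2142 / 0.93 = 370.819 sabins.
ΔA needed = 370.819 − 178.288 = 192.531 sabins.
Each sq m of panel replacing the ceiling (painted concrete ceiling) adds (0.89 − 0.03) = 0.86 sabins.
Area = ΔA/Δα = 192.531/0.86 = 223.9 sq m.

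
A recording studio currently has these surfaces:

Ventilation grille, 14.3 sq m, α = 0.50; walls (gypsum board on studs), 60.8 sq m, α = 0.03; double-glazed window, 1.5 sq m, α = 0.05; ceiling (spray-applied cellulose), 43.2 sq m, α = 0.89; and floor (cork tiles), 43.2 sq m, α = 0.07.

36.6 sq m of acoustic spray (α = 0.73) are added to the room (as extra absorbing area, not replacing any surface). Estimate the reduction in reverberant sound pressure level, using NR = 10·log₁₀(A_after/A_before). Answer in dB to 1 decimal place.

A_before = Σ Sᵢαᵢ = 14.3·0.50 + 60.8·0.03 + 1.5·0.05 + 43.2·0.89 + 43.2·0.07 = 50.521 sabins.
Treatment contributes 36.6·0.73 = 26.718 sabins.
A_after = 50.521 + 26.718 = 77.239 sabins.
Reduction = 10 log₁₀(A_after/A_before) = 10 log₁₀(1.5288) = 1.8 dB.

1.8 dB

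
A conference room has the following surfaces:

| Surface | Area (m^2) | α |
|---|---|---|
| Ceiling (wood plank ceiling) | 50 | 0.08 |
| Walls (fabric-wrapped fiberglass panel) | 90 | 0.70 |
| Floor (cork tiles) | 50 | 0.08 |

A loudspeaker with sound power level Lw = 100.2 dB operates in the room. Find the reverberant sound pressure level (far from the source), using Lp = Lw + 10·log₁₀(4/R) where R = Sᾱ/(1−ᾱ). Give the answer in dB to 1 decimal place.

Σ(Sᵢαᵢ) = 50·0.08 + 90·0.70 + 50·0.08 = 71.000; total area S = 190.0 m^2.
ᾱ = 71.000/190.0 = 0.3737; R = Sᾱ/(1−ᾱ) = 71.000/(1−0.3737) = 113.364 m^2.
Lp = 100.2 + 10·log₁₀(4/113.364) = 100.2 + (-14.52) = 85.7 dB.

85.7 dB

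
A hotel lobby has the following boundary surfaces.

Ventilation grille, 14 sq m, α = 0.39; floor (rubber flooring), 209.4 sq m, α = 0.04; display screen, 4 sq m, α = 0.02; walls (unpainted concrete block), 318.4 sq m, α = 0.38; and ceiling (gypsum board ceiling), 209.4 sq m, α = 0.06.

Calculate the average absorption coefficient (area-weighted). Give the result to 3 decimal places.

0.195

S = Σ Sᵢ = 14 + 209.4 + 4 + 318.4 + 209.4 = 755.2 sq m.
Σ(Sᵢαᵢ) = 14·0.39 + 209.4·0.04 + 4·0.02 + 318.4·0.38 + 209.4·0.06 = 147.472.
ᾱ = A/S = 0.195.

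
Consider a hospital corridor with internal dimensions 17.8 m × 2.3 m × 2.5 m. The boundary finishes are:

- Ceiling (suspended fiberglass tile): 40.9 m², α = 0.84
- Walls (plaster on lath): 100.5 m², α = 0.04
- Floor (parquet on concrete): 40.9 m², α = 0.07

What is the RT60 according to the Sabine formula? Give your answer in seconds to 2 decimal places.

Summing Sᵢαᵢ: 34.356 + 4.020 + 2.863 → A = 41.239 sabins.
Volume V = 17.8 × 2.3 × 2.5 = 102.35 m³.
RT60 = 0.161 · V / A = 0.161 × 102.35 / 41.239 = 0.40 s.

0.40 sec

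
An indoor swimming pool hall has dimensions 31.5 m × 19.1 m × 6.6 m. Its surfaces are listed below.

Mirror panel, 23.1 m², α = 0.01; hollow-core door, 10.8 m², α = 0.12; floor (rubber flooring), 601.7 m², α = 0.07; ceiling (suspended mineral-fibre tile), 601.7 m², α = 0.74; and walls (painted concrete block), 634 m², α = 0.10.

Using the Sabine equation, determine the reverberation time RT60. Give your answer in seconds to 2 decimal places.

A = Σ Sᵢαᵢ = 23.1×0.01 + 10.8×0.12 + 601.7×0.07 + 601.7×0.74 + 634×0.10 = 552.304 sabins.
Volume V = 31.5 × 19.1 × 6.6 = 3970.89 m³.
T = 0.161 V/A = 0.161·3970.89/552.304 = 1.16 s.

1.16 s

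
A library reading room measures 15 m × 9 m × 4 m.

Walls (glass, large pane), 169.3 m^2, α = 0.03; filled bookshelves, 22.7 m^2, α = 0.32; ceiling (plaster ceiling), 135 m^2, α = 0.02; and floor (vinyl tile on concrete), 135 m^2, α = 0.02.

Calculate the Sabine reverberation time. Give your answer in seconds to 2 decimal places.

A = Σ Sᵢαᵢ = 169.3·0.03 + 22.7·0.32 + 135·0.02 + 135·0.02 = 17.743 sabins.
Volume V = 15 × 9 × 4 = 540 m³.
RT60 = 0.161 · V / A = 0.161 × 540 / 17.743 = 4.90 s.

4.90 s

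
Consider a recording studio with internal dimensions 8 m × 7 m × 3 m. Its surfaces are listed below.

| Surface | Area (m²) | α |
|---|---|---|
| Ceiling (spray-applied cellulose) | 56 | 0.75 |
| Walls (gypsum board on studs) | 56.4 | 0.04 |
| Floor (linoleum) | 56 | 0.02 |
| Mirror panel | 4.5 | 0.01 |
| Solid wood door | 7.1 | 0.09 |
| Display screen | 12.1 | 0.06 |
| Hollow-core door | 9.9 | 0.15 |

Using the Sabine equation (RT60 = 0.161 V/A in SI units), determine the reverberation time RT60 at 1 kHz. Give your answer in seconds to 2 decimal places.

0.56 seconds

A = Σ Sᵢαᵢ = 56×0.75 + 56.4×0.04 + 56×0.02 + 4.5×0.01 + 7.1×0.09 + 12.1×0.06 + 9.9×0.15 = 48.271 sabins.
Volume V = 8 × 7 × 3 = 168 m³.
T = 0.161 V/A = 0.161·168/48.271 = 0.56 s.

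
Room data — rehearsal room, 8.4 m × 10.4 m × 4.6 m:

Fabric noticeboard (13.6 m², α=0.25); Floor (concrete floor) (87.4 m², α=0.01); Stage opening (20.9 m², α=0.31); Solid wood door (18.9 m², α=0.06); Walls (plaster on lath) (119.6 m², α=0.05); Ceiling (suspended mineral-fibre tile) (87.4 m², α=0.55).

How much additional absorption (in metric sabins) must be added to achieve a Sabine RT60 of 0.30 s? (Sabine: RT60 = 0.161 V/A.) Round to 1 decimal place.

Equivalent absorption area: A₁ = 13.6*0.25 + 87.4*0.01 + 20.9*0.31 + 18.9*0.06 + 119.6*0.05 + 87.4*0.55 = 65.937 m².
Target A₂ = 0.161·401.856/0.30 = 215.663 sabins (V = 401.856 m³).
Additional absorption ΔA = 215.663 − 65.937 = 149.7 sabins.

149.7 sabins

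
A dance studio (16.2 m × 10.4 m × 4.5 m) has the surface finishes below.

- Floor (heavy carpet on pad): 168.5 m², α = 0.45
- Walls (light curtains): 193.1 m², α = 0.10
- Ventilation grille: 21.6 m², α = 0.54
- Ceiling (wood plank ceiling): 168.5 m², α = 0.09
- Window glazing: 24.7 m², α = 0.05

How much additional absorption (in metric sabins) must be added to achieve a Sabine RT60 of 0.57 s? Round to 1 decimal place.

A₁ = Σ Sᵢαᵢ = 168.5×0.45 + 193.1×0.10 + 21.6×0.54 + 168.5×0.09 + 24.7×0.05 = 123.199 sabins.
For T = 0.57 s, need A₂ = 0.161·V/T = 0.161·758.16/0.57 = 214.147 sabins.
Additional absorption ΔA = 214.147 − 123.199 = 90.9 sabins.

90.9 sabins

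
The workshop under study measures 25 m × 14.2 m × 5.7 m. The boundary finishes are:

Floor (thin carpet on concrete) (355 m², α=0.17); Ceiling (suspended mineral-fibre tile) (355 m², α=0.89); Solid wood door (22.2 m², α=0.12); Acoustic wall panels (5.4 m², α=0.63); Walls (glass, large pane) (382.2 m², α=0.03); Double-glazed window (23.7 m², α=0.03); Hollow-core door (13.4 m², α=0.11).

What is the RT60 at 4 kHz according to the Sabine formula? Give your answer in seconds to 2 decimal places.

0.82 sec

Equivalent absorption area: A = 355×0.17 + 355×0.89 + 22.2×0.12 + 5.4×0.63 + 382.2×0.03 + 23.7×0.03 + 13.4×0.11 = 396.017 m².
Volume V = 25 × 14.2 × 5.7 = 2023.5 m³.
RT60 = 0.161 · V / A = 0.161 × 2023.5 / 396.017 = 0.82 s.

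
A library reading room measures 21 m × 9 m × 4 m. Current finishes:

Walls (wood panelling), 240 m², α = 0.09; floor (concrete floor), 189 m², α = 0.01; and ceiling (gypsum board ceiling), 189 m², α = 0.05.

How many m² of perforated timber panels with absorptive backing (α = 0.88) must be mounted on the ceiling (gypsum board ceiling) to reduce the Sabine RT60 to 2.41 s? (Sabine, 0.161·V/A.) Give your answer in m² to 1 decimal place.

21.2

Summing Sᵢαᵢ: 21.600 + 1.890 + 9.450 → A₁ = 32.940 sabins.
Required A₂ = 0.161·756/2.41 = 50.505 sabins.
ΔA needed = 50.505 − 32.940 = 17.565 sabins.
Net gain per m²: Δα = 0.88 − 0.05 = 0.83.
Panel area = 17.565 / 0.83 = 21.2 m².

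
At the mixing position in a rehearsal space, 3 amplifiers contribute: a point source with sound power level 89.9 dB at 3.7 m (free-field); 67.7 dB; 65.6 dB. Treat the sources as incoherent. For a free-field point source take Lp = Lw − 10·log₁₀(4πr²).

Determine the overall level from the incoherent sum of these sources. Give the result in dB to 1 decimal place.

Source at 3.7 m: Lp = 89.9 − 10·log₁₀(4π·3.7²) = 89.9 − 10·log₁₀(172.034) = 67.5 dB.
Converting to relative power and adding: 10^(67.5/10) + 10^(67.7/10) + 10^(65.6/10) = 1.514e+07.
Back to dB: 10·log₁₀ Σ = 71.8 dB.

71.8 dB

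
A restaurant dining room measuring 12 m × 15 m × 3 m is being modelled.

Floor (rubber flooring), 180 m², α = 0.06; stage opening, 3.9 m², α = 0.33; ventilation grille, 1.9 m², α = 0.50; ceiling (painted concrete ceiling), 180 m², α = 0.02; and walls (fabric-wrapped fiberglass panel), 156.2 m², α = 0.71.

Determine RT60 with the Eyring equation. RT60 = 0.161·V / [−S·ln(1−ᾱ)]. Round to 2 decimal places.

S = Σ Sᵢ = 522.0 m².
Absorption A = 180×0.06 + 3.9×0.33 + 1.9×0.50 + 180×0.02 + 156.2×0.71 = 127.539 sabins.
Mean coefficient ᾱ = A/S = 0.2443.
−S·ln(1−ᾱ) = −522.0 × ln(1 − 0.2443) = 146.218.
V = 12 × 15 × 3 = 540 m³.
T = 0.161·V/[−S·ln(1−ᾱ)] = 0.161·540/146.218 = 0.59 s.

0.59 sec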